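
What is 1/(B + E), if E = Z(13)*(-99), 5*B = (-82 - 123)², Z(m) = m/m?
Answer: 1/8306 ≈ 0.00012039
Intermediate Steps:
Z(m) = 1
B = 8405 (B = (-82 - 123)²/5 = (⅕)*(-205)² = (⅕)*42025 = 8405)
E = -99 (E = 1*(-99) = -99)
1/(B + E) = 1/(8405 - 99) = 1/8306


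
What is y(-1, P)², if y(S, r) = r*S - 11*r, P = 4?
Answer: 2304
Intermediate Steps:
y(S, r) = -11*r + S*r (y(S, r) = S*r - 11*r = -11*r + S*r)
y(-1, P)² = (4*(-11 - 1))² = (4*(-12))² = (-48)² = 2304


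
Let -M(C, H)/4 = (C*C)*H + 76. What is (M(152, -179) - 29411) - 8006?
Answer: 16504743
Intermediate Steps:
M(C, H) = -304 - 4*H*C² (M(C, H) = -4*((C*C)*H + 76) = -4*(C²*H + 76) = -4*(H*C² + 76) = -4*(76 + H*C²) = -304 - 4*H*C²)
(M(152, -179) - 29411) - 8006 = ((-304 - 4*(-179)*152²) - 29411) - 8006 = ((-304 - 4*(-179)*23104) - 29411) - 8006 = ((-304 + 16542464) - 29411) - 8006 = (16542160 - 29411) - 8006 = 16512749 - 8006 = 16504743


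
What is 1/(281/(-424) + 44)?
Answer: 424/18375 ≈ 0.023075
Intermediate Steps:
1/(281/(-424) + 44) = 1/(281*(-1/424) + 44) = 1/(-281/424 + 44) = 1/(18375/424) = 424/18375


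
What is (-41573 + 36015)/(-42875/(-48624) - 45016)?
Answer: 270252192/2188815109 ≈ 0.12347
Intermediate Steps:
(-41573 + 36015)/(-42875/(-48624) - 45016) = -5558/(-42875*(-1/48624) - 45016) = -5558/(42875/48624 - 45016) = -5558/(-2188815109/48624) = -5558*(-48624/2188815109) = 270252192/2188815109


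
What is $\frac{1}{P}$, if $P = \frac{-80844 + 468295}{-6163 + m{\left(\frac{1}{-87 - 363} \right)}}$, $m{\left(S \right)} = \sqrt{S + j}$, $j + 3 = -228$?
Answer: $- \frac{6163}{387451} + \frac{i \sqrt{207902}}{11623530} \approx -0.015907 + 3.9228 \cdot 10^{-5} i$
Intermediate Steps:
$j = -231$ ($j = -3 - 228 = -231$)
$m{\left(S \right)} = \sqrt{-231 + S}$ ($m{\left(S \right)} = \sqrt{S - 231} = \sqrt{-231 + S}$)
$P = \frac{387451}{-6163 + \frac{i \sqrt{207902}}{30}}$ ($P = \frac{-80844 + 468295}{-6163 + \sqrt{-231 + \frac{1}{-87 - 363}}} = \frac{387451}{-6163 + \sqrt{-231 + \frac{1}{-450}}} = \frac{387451}{-6163 + \sqrt{-231 - \frac{1}{450}}} = \frac{387451}{-6163 + \sqrt{- \frac{103951}{450}}} = \frac{387451}{-6163 + \frac{i \sqrt{207902}}{30}} \approx -62.867 - 0.15504 i$)
$\frac{1}{P} = \frac{1}{- \frac{1074537230850}{17092260001} - \frac{5811765 i \sqrt{207902}}{17092260001}}$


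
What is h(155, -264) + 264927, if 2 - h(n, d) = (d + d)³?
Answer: 147462881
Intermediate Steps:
h(n, d) = 2 - 8*d³ (h(n, d) = 2 - (d + d)³ = 2 - (2*d)³ = 2 - 8*d³)
h(155, -264) + 264927 = (2 - 8*(-264)³) + 264927 = (2 - 8*(-18399744)) + 264927 = (2 + 147197952) + 264927 = 147197954 + 264927 = 147462881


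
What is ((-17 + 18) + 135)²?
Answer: 18496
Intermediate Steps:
((-17 + 18) + 135)² = (1 + 135)² = 136² = 18496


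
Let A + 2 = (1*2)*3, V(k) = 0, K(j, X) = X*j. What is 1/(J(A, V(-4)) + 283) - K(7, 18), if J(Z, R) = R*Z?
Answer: -35657/283 ≈ -126.00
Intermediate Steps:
A = 4 (A = -2 + (1*2)*3 = -2 + 2*3 = -2 + 6 = 4)
1/(J(A, V(-4)) + 283) - K(7, 18) = 1/(0*4 + 283) - 18*7 = 1/(0 + 283) - 1*126 = 1/283 - 126 = -35657/283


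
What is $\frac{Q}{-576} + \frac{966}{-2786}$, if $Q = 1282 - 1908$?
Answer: $\frac{42415}{57312} \approx 0.74007$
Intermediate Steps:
$Q = -626$ ($Q = 1282 - 1908 = -626$)
$\frac{Q}{-576} + \frac{966}{-2786} = - \frac{626}{-576} + \frac{966}{-2786} = \left(-626\right) \left(- \frac{1}{576}\right) + 966 \left(- \frac{1}{2786}\right) = \frac{313}{288} - \frac{69}{199} = \frac{42415}{57312}$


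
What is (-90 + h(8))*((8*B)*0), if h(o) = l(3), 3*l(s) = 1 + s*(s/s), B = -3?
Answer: 0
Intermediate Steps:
l(s) = ⅓ + s/3 (l(s) = (1 + s*(s/s))/3 = (1 + s*1)/3 = (1 + s)/3 = ⅓ + s/3)
h(o) = 4/3 (h(o) = ⅓ + (⅓)*3 = ⅓ + 1 = 4/3)
(-90 + h(8))*((8*B)*0) = (-90 + 4/3)*((8*(-3))*0) = -(-2128)*0 = -266/3*0 = 0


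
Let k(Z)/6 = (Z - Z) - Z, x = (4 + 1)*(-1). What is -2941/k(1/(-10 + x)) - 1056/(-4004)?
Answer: -1338107/182 ≈ -7352.2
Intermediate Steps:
x = -5 (x = 5*(-1) = -5)
k(Z) = -6*Z (k(Z) = 6*((Z - Z) - Z) = 6*(0 - Z) = 6*(-Z) = -6*Z)
-2941/k(1/(-10 + x)) - 1056/(-4004) = -2941/((-6/(-10 - 5))) - 1056/(-4004) = -2941/((-6/(-15))) - 1056*(-1/4004) = -2941/((-6*(-1/15))) + 24/91 = -2941/⅖ + 24/91 = -2941*5/2 + 24/91 = -14705/2 + 24/91 = -1338107/182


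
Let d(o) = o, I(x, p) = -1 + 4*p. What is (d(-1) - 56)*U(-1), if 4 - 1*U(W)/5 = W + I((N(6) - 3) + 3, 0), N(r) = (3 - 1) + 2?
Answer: -1710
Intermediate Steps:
N(r) = 4 (N(r) = 2 + 2 = 4)
U(W) = 25 - 5*W (U(W) = 20 - 5*(W + (-1 + 4*0)) = 20 - 5*(W + (-1 + 0)) = 20 - 5*(W - 1) = 20 - 5*(-1 + W) = 20 + (5 - 5*W) = 25 - 5*W)
(d(-1) - 56)*U(-1) = (-1 - 56)*(25 - 5*(-1)) = -57*(25 + 5) = -57*30 = -1710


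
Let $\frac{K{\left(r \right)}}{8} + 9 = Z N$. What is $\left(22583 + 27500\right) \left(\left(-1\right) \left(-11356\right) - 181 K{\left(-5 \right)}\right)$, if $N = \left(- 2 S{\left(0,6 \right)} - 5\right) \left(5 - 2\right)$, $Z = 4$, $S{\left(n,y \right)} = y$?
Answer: $16015541740$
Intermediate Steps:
$N = -51$ ($N = \left(\left(-2\right) 6 - 5\right) \left(5 - 2\right) = \left(-12 - 5\right) 3 = \left(-17\right) 3 = -51$)
$K{\left(r \right)} = -1704$ ($K{\left(r \right)} = -72 + 8 \cdot 4 \left(-51\right) = -72 + 8 \left(-204\right) = -72 - 1632 = -1704$)
$\left(22583 + 27500\right) \left(\left(-1\right) \left(-11356\right) - 181 K{\left(-5 \right)}\right) = \left(22583 + 27500\right) \left(\left(-1\right) \left(-11356\right) - -308424\right) = 50083 \left(11356 + 308424\right) = 50083 \cdot 319780 = 16015541740$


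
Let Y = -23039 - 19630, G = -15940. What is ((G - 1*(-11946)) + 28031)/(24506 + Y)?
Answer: -24037/18163 ≈ -1.3234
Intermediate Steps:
Y = -42669
((G - 1*(-11946)) + 28031)/(24506 + Y) = ((-15940 - 1*(-11946)) + 28031)/(24506 - 42669) = ((-15940 + 11946) + 28031)/(-18163) = (-3994 + 28031)*(-1/18163) = 24037*(-1/18163) = -24037/18163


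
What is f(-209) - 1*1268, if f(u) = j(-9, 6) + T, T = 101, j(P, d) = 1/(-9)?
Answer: -10504/9 ≈ -1167.1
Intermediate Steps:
j(P, d) = -⅑
f(u) = 908/9 (f(u) = -⅑ + 101 = 908/9)
f(-209) - 1*1268 = 908/9 - 1*1268 = 908/9 - 1268 = -10504/9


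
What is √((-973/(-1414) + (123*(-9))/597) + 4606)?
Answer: √7440855251978/40198 ≈ 67.859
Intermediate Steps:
√((-973/(-1414) + (123*(-9))/597) + 4606) = √((-973*(-1/1414) - 1107*1/597) + 4606) = √((139/202 - 369/199) + 4606) = √(-46877/40198 + 4606) = √(185105111/40198) = √7440855251978/40198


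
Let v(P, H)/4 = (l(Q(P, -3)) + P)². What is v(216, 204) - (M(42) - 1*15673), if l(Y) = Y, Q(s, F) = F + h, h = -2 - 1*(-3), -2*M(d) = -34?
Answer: 198840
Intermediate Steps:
M(d) = 17 (M(d) = -½*(-34) = 17)
h = 1 (h = -2 + 3 = 1)
Q(s, F) = 1 + F (Q(s, F) = F + 1 = 1 + F)
v(P, H) = 4*(-2 + P)² (v(P, H) = 4*((1 - 3) + P)² = 4*(-2 + P)²)
v(216, 204) - (M(42) - 1*15673) = 4*(-2 + 216)² - (17 - 1*15673) = 4*214² - (17 - 15673) = 4*45796 - 1*(-15656) = 183184 + 15656 = 198840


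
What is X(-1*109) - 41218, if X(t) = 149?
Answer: -41069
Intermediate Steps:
X(-1*109) - 41218 = 149 - 41218 = -41069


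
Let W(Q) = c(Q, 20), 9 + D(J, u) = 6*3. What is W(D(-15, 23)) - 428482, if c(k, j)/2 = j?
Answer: -428442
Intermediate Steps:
D(J, u) = 9 (D(J, u) = -9 + 6*3 = -9 + 18 = 9)
c(k, j) = 2*j
W(Q) = 40 (W(Q) = 2*20 = 40)
W(D(-15, 23)) - 428482 = 40 - 428482 = -428442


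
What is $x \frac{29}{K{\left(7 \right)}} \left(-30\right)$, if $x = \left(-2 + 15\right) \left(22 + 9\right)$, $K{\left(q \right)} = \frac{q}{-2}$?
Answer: $\frac{701220}{7} \approx 1.0017 \cdot 10^{5}$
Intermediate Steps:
$K{\left(q \right)} = - \frac{q}{2}$ ($K{\left(q \right)} = q \left(- \frac{1}{2}\right) = - \frac{q}{2}$)
$x = 403$ ($x = 13 \cdot 31 = 403$)
$x \frac{29}{K{\left(7 \right)}} \left(-30\right) = 403 \frac{29}{\left(- \frac{1}{2}\right) 7} \left(-30\right) = 403 \frac{29}{- \frac{7}{2}} \left(-30\right) = 403 \cdot 29 \left(- \frac{2}{7}\right) \left(-30\right) = 403 \left(- \frac{58}{7}\right) \left(-30\right) = \left(- \frac{23374}{7}\right) \left(-30\right) = \frac{701220}{7}$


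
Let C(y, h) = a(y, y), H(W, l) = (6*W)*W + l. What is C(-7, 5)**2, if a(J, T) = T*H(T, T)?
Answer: 4036081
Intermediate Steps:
H(W, l) = l + 6*W**2 (H(W, l) = 6*W**2 + l = l + 6*W**2)
a(J, T) = T*(T + 6*T**2)
C(y, h) = y**2*(1 + 6*y)
C(-7, 5)**2 = ((-7)**2*(1 + 6*(-7)))**2 = (49*(1 - 42))**2 = (49*(-41))**2 = (-2009)**2 = 4036081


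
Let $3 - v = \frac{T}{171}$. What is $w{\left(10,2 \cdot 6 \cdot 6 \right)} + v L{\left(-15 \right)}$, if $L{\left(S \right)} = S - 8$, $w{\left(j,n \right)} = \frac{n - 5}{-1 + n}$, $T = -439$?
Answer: $- \frac{1543159}{12141} \approx -127.1$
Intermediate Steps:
$w{\left(j,n \right)} = \frac{-5 + n}{-1 + n}$
$v = \frac{952}{171}$ ($v = 3 - - \frac{439}{171} = 3 + \frac{439}{171} = \frac{952}{171} \approx 5.5673$)
$L{\left(S \right)} = -8 + S$
$w{\left(10,2 \cdot 6 \cdot 6 \right)} + v L{\left(-15 \right)} = \frac{-5 + 2 \cdot 6 \cdot 6}{-1 + 2 \cdot 6 \cdot 6} + \frac{952 \left(-8 - 15\right)}{171} = \frac{-5 + 12 \cdot 6}{-1 + 12 \cdot 6} + \frac{952}{171} \left(-23\right) = \frac{-5 + 72}{-1 + 72} - \frac{21896}{171} = \frac{1}{71} \cdot 67 - \frac{21896}{171} = \frac{67}{71} - \frac{21896}{171} = - \frac{1543159}{12141}$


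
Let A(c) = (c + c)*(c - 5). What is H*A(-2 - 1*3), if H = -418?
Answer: -41800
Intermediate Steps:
A(c) = 2*c*(-5 + c) (A(c) = (2*c)*(-5 + c) = 2*c*(-5 + c))
H*A(-2 - 1*3) = -836*(-2 - 1*3)*(-5 + (-2 - 1*3)) = -836*(-2 - 3)*(-5 + (-2 - 3)) = -836*(-5)*(-5 - 5) = -836*(-5)*(-10) = -418*100 = -41800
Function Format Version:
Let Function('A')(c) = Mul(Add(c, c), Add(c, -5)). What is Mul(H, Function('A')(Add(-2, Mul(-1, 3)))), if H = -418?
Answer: -41800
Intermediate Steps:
Function('A')(c) = Mul(2, c, Add(-5, c)) (Function('A')(c) = Mul(Mul(2, c), Add(-5, c)) = Mul(2, c, Add(-5, c)))
Mul(H, Function('A')(Add(-2, Mul(-1, 3)))) = Mul(-418, Mul(2, Add(-2, Mul(-1, 3)), Add(-5, Add(-2, Mul(-1, 3))))) = Mul(-418, Mul(2, Add(-2, -3), Add(-5, Add(-2, -3)))) = Mul(-418, Mul(2, -5, Add(-5, -5))) = Mul(-418, Mul(2, -5, -10)) = Mul(-418, 100) = -41800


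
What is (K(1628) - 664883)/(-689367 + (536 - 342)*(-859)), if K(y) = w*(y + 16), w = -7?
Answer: 676391/856013 ≈ 0.79016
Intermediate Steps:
K(y) = -112 - 7*y (K(y) = -7*(y + 16) = -7*(16 + y) = -112 - 7*y)
(K(1628) - 664883)/(-689367 + (536 - 342)*(-859)) = ((-112 - 7*1628) - 664883)/(-689367 + (536 - 342)*(-859)) = ((-112 - 11396) - 664883)/(-689367 + 194*(-859)) = (-11508 - 664883)/(-689367 - 166646) = -676391/(-856013) = -676391*(-1/856013) = 676391/856013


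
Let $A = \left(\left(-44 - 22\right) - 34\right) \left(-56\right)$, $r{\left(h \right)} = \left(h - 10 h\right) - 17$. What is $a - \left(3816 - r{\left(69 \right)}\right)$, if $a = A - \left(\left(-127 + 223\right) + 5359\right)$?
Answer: $-4309$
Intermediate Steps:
$r{\left(h \right)} = -17 - 9 h$ ($r{\left(h \right)} = - 9 h - 17 = -17 - 9 h$)
$A = 5600$ ($A = \left(-66 - 34\right) \left(-56\right) = \left(-100\right) \left(-56\right) = 5600$)
$a = 145$ ($a = 5600 - \left(\left(-127 + 223\right) + 5359\right) = 5600 - \left(96 + 5359\right) = 5600 - 5455 = 145$)
$a - \left(3816 - r{\left(69 \right)}\right) = 145 - \left(3816 - \left(-17 - 621\right)\right) = 145 - \left(3816 - -638\right) = 145 - \left(3816 + 638\right) = 145 - 4454 = -4309$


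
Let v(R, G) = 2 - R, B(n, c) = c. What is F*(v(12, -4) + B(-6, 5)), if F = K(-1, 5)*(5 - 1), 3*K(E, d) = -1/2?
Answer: 10/3 ≈ 3.3333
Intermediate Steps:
K(E, d) = -⅙ (K(E, d) = (-1/2)/3 = (-1*½)/3 = (⅓)*(-½) = -⅙)
F = -⅔ (F = -(5 - 1)/6 = -⅙*4 = -⅔ ≈ -0.66667)
F*(v(12, -4) + B(-6, 5)) = -2*((2 - 1*12) + 5)/3 = -2*((2 - 12) + 5)/3 = -2*(-10 + 5)/3 = -⅔*(-5) = 10/3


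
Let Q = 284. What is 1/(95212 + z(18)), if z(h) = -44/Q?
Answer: 71/6760041 ≈ 1.0503e-5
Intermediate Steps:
z(h) = -11/71 (z(h) = -44/284 = -44*1/284 = -11/71)
1/(95212 + z(18)) = 1/(95212 - 11/71) = 1/(6760041/71) = 71/6760041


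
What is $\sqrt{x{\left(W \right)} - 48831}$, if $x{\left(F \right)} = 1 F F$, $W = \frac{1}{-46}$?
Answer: $\frac{i \sqrt{103326395}}{46} \approx 220.98 i$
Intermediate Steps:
$W = - \frac{1}{46} \approx -0.021739$
$x{\left(F \right)} = F^{2}$ ($x{\left(F \right)} = F F = F^{2}$)
$\sqrt{x{\left(W \right)} - 48831} = \sqrt{\left(- \frac{1}{46}\right)^{2} - 48831} = \sqrt{\frac{1}{2116} - 48831} = \sqrt{- \frac{103326395}{2116}} = \frac{i \sqrt{103326395}}{46}$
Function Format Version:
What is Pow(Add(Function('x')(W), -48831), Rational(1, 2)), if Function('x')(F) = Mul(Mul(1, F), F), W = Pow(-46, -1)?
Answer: Mul(Rational(1, 46), I, Pow(103326395, Rational(1, 2))) ≈ Mul(220.98, I)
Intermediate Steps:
W = Rational(-1, 46) ≈ -0.021739
Function('x')(F) = Pow(F, 2) (Function('x')(F) = Mul(F, F) = Pow(F, 2))
Pow(Add(Function('x')(W), -48831), Rational(1, 2)) = Pow(Add(Pow(Rational(-1, 46), 2), -48831), Rational(1, 2)) = Pow(Add(Rational(1, 2116), -48831), Rational(1, 2)) = Pow(Rational(-103326395, 2116), Rational(1, 2)) = Mul(Rational(1, 46), I, Pow(103326395, Rational(1, 2)))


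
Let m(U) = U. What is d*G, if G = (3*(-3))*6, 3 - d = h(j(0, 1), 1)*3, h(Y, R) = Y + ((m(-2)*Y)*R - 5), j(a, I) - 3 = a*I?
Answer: -1458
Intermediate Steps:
j(a, I) = 3 + I*a (j(a, I) = 3 + a*I = 3 + I*a)
h(Y, R) = -5 + Y - 2*R*Y (h(Y, R) = Y + ((-2*Y)*R - 5) = Y + (-2*R*Y - 5) = Y + (-5 - 2*R*Y) = -5 + Y - 2*R*Y)
d = 27 (d = 3 - (-5 + (3 + 1*0) - 2*1*(3 + 1*0))*3 = 3 - (-5 + (3 + 0) - 2*1*(3 + 0))*3 = 3 - (-5 + 3 - 2*1*3)*3 = 3 - (-5 + 3 - 6)*3 = 3 - (-8)*3 = 3 - 1*(-24) = 3 + 24 = 27)
G = -54 (G = -9*6 = -54)
d*G = 27*(-54) = -1458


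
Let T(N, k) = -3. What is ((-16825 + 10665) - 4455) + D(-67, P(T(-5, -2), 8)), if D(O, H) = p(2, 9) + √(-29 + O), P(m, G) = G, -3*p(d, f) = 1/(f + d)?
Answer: -350296/33 + 4*I*√6 ≈ -10615.0 + 9.798*I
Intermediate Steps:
p(d, f) = -1/(3*(d + f)) (p(d, f) = -1/(3*(f + d)) = -1/(3*(d + f)))
D(O, H) = -1/33 + √(-29 + O) (D(O, H) = -1/(3*2 + 3*9) + √(-29 + O) = -1/(6 + 27) + √(-29 + O) = -1/33 + √(-29 + O))
((-16825 + 10665) - 4455) + D(-67, P(T(-5, -2), 8)) = ((-16825 + 10665) - 4455) + (-1/33 + √(-29 - 67)) = (-6160 - 4455) + (-1/33 + √(-96)) = -10615 + (-1/33 + 4*I*√6) = -350296/33 + 4*I*√6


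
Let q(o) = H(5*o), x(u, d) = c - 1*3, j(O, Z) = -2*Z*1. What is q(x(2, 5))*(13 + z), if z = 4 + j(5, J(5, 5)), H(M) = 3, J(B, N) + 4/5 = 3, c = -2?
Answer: 189/5 ≈ 37.800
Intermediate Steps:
J(B, N) = 11/5 (J(B, N) = -4/5 + 3 = 11/5)
j(O, Z) = -2*Z
x(u, d) = -5 (x(u, d) = -2 - 1*3 = -2 - 3 = -5)
z = -2/5 (z = 4 - 2*11/5 = 4 - 22/5 = -2/5 ≈ -0.40000)
q(o) = 3
q(x(2, 5))*(13 + z) = 3*(13 - 2/5) = 3*(63/5) = 189/5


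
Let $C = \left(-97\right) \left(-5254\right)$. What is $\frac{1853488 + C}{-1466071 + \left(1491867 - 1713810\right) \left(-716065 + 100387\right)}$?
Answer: $\frac{2363126}{136643956283} \approx 1.7294 \cdot 10^{-5}$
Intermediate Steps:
$C = 509638$
$\frac{1853488 + C}{-1466071 + \left(1491867 - 1713810\right) \left(-716065 + 100387\right)} = \frac{1853488 + 509638}{-1466071 + \left(1491867 - 1713810\right) \left(-716065 + 100387\right)} = \frac{2363126}{-1466071 - -136645422354} = \frac{2363126}{-1466071 + 136645422354} = \frac{2363126}{136643956283}$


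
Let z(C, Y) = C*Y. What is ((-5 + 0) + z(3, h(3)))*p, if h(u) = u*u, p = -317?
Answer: -6974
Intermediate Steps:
h(u) = u²
((-5 + 0) + z(3, h(3)))*p = ((-5 + 0) + 3*3²)*(-317) = (-5 + 3*9)*(-317) = (-5 + 27)*(-317) = 22*(-317) = -6974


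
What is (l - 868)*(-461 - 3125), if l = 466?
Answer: 1441572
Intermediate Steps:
(l - 868)*(-461 - 3125) = (466 - 868)*(-461 - 3125) = -402*(-3586) = 1441572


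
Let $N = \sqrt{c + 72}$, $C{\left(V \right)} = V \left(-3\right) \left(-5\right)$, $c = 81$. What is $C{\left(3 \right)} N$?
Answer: $135 \sqrt{17} \approx 556.62$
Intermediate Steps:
$C{\left(V \right)} = 15 V$ ($C{\left(V \right)} = - 3 V \left(-5\right) = 15 V$)
$N = 3 \sqrt{17}$ ($N = \sqrt{81 + 72} = \sqrt{153} = 3 \sqrt{17} \approx 12.369$)
$C{\left(3 \right)} N = 15 \cdot 3 \cdot 3 \sqrt{17} = 45 \cdot 3 \sqrt{17} = 135 \sqrt{17}$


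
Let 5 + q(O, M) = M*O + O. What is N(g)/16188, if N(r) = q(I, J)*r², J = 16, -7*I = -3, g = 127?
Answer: 64516/28329 ≈ 2.2774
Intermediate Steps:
I = 3/7 (I = -⅐*(-3) = 3/7 ≈ 0.42857)
q(O, M) = -5 + O + M*O (q(O, M) = -5 + (M*O + O) = -5 + (O + M*O) = -5 + O + M*O)
N(r) = 16*r²/7 (N(r) = (-5 + 3/7 + 16*(3/7))*r² = (-5 + 3/7 + 48/7)*r² = 16*r²/7)
N(g)/16188 = ((16/7)*127²)/16188 = ((16/7)*16129)*(1/16188) = (258064/7)*(1/16188) = 64516/28329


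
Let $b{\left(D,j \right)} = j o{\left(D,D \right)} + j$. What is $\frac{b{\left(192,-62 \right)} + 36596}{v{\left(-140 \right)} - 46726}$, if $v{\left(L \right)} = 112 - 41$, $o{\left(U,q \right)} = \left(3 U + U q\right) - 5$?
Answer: $\frac{326348}{6665} \approx 48.964$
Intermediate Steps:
$o{\left(U,q \right)} = -5 + 3 U + U q$
$v{\left(L \right)} = 71$ ($v{\left(L \right)} = 112 - 41 = 71$)
$b{\left(D,j \right)} = j + j \left(-5 + D^{2} + 3 D\right)$ ($b{\left(D,j \right)} = j \left(-5 + 3 D + D D\right) + j = j \left(-5 + 3 D + D^{2}\right) + j = j \left(-5 + D^{2} + 3 D\right) + j = j + j \left(-5 + D^{2} + 3 D\right)$)
$\frac{b{\left(192,-62 \right)} + 36596}{v{\left(-140 \right)} - 46726} = \frac{- 62 \left(-4 + 192^{2} + 3 \cdot 192\right) + 36596}{71 - 46726} = \frac{- 62 \left(-4 + 36864 + 576\right) + 36596}{-46655} = \left(\left(-62\right) 37436 + 36596\right) \left(- \frac{1}{46655}\right) = \left(-2321032 + 36596\right) \left(- \frac{1}{46655}\right) = \left(-2284436\right) \left(- \frac{1}{46655}\right) = \frac{326348}{6665}$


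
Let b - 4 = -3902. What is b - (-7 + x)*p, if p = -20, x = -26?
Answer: -4558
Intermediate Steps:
b = -3898 (b = 4 - 3902 = -3898)
b - (-7 + x)*p = -3898 - (-7 - 26)*(-20) = -3898 - (-33)*(-20) = -3898 - 1*660 = -3898 - 660 = -4558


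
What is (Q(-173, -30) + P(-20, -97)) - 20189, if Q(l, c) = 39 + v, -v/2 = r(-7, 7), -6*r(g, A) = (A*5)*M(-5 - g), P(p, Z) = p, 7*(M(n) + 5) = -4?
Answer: -20235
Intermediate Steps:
M(n) = -39/7 (M(n) = -5 + (1/7)*(-4) = -5 - 4/7 = -39/7)
r(g, A) = 65*A/14 (r(g, A) = -A*5*(-39)/(6*7) = -5*A*(-39)/(6*7) = -(-65)*A/14 = 65*A/14)
v = -65 (v = -65*7/7 = -2*65/2 = -65)
Q(l, c) = -26 (Q(l, c) = 39 - 65 = -26)
(Q(-173, -30) + P(-20, -97)) - 20189 = (-26 - 20) - 20189 = -46 - 20189 = -20235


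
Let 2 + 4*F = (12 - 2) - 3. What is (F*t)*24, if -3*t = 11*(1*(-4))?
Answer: 440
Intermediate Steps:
F = 5/4 (F = -1/2 + ((12 - 2) - 3)/4 = -1/2 + (10 - 3)/4 = -1/2 + (1/4)*7 = -1/2 + 7/4 = 5/4 ≈ 1.2500)
t = 44/3 (t = -11*1*(-4)/3 = -11*(-4)/3 = -1/3*(-44) = 44/3 ≈ 14.667)
(F*t)*24 = ((5/4)*(44/3))*24 = (55/3)*24 = 440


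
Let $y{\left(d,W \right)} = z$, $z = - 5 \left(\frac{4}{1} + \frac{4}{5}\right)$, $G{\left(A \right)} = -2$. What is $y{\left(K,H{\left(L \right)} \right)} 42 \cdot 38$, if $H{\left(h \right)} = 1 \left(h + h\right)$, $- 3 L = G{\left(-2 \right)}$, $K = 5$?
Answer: $-38304$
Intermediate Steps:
$L = \frac{2}{3}$ ($L = \left(- \frac{1}{3}\right) \left(-2\right) = \frac{2}{3} \approx 0.66667$)
$z = -24$ ($z = - 5 \left(4 \cdot 1 + 4 \cdot \frac{1}{5}\right) = - 5 \left(4 + \frac{4}{5}\right) = \left(-5\right) \frac{24}{5} = -24$)
$H{\left(h \right)} = 2 h$ ($H{\left(h \right)} = 1 \cdot 2 h = 2 h$)
$y{\left(d,W \right)} = -24$
$y{\left(K,H{\left(L \right)} \right)} 42 \cdot 38 = \left(-24\right) 42 \cdot 38 = \left(-1008\right) 38 = -38304$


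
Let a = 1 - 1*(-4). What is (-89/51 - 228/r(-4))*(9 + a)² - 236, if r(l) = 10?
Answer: -1286944/255 ≈ -5046.8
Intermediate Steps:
a = 5 (a = 1 + 4 = 5)
(-89/51 - 228/r(-4))*(9 + a)² - 236 = (-89/51 - 228/10)*(9 + 5)² - 236 = (-89*1/51 - 228*⅒)*14² - 236 = (-89/51 - 114/5)*196 - 236 = -6259/255*196 - 236 = -1226764/255 - 236 = -1286944/255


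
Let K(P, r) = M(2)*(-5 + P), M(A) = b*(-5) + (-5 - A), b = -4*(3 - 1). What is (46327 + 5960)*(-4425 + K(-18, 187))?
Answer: -271055808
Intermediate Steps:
b = -8 (b = -4*2 = -8)
M(A) = 35 - A (M(A) = -8*(-5) + (-5 - A) = 40 + (-5 - A) = 35 - A)
K(P, r) = -165 + 33*P (K(P, r) = (35 - 1*2)*(-5 + P) = (35 - 2)*(-5 + P) = 33*(-5 + P) = -165 + 33*P)
(46327 + 5960)*(-4425 + K(-18, 187)) = (46327 + 5960)*(-4425 + (-165 + 33*(-18))) = 52287*(-4425 + (-165 - 594)) = 52287*(-4425 - 759) = 52287*(-5184) = -271055808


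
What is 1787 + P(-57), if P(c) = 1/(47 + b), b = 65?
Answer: 200145/112 ≈ 1787.0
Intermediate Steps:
P(c) = 1/112 (P(c) = 1/(47 + 65) = 1/112)
1787 + P(-57) = 1787 + 1/112 = 200145/112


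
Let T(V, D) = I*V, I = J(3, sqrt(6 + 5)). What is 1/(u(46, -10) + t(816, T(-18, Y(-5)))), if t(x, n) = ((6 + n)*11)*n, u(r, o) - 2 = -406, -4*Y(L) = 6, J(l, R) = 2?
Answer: 1/11476 ≈ 8.7138e-5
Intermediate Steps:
Y(L) = -3/2 (Y(L) = -1/4*6 = -3/2)
I = 2
T(V, D) = 2*V
u(r, o) = -404 (u(r, o) = 2 - 406 = -404)
t(x, n) = n*(66 + 11*n) (t(x, n) = (66 + 11*n)*n = n*(66 + 11*n))
1/(u(46, -10) + t(816, T(-18, Y(-5)))) = 1/(-404 + 11*(2*(-18))*(6 + 2*(-18))) = 1/(-404 + 11*(-36)*(6 - 36)) = 1/(-404 + 11*(-36)*(-30)) = 1/(-404 + 11880) = 1/11476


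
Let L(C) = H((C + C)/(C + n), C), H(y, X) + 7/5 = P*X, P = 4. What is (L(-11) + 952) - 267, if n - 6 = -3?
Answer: 3198/5 ≈ 639.60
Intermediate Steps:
n = 3 (n = 6 - 3 = 3)
H(y, X) = -7/5 + 4*X
L(C) = -7/5 + 4*C
(L(-11) + 952) - 267 = ((-7/5 + 4*(-11)) + 952) - 267 = ((-7/5 - 44) + 952) - 267 = (-227/5 + 952) - 267 = 4533/5 - 267 = 3198/5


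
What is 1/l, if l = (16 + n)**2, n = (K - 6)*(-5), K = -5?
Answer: 1/5041 ≈ 0.00019837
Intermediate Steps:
n = 55 (n = (-5 - 6)*(-5) = -11*(-5) = 55)
l = 5041 (l = (16 + 55)**2 = 71**2 = 5041)
1/l = 1/5041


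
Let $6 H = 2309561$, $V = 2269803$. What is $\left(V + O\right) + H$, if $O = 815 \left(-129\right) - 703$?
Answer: $\frac{15293351}{6} \approx 2.5489 \cdot 10^{6}$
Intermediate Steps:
$H = \frac{2309561}{6}$ ($H = \frac{1}{6} \cdot 2309561 = \frac{2309561}{6} \approx 3.8493 \cdot 10^{5}$)
$O = -105838$ ($O = -105135 - 703 = -105838$)
$\left(V + O\right) + H = \left(2269803 - 105838\right) + \frac{2309561}{6} = 2163965 + \frac{2309561}{6} = \frac{15293351}{6}$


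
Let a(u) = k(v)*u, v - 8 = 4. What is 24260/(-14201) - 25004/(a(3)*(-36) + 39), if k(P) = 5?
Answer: 342927544/7114701 ≈ 48.200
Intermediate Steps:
v = 12 (v = 8 + 4 = 12)
a(u) = 5*u
24260/(-14201) - 25004/(a(3)*(-36) + 39) = 24260/(-14201) - 25004/((5*3)*(-36) + 39) = 24260*(-1/14201) - 25004/(15*(-36) + 39) = -24260/14201 - 25004/(-540 + 39) = -24260/14201 - 25004/(-501) = -24260/14201 - 25004*(-1/501) = -24260/14201 + 25004/501 = 342927544/7114701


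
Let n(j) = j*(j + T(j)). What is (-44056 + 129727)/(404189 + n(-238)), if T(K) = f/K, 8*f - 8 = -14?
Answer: 114228/614443 ≈ 0.18590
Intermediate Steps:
f = -3/4 (f = 1 + (1/8)*(-14) = 1 - 7/4 = -3/4 ≈ -0.75000)
T(K) = -3/(4*K)
n(j) = j*(j - 3/(4*j))
(-44056 + 129727)/(404189 + n(-238)) = (-44056 + 129727)/(404189 + (-3/4 + (-238)**2)) = 85671/(404189 + (-3/4 + 56644)) = 85671/(404189 + 226573/4) = 85671/(1843329/4) = 85671*(4/1843329) = 114228/614443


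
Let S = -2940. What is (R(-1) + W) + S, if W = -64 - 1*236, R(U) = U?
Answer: -3241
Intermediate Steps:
W = -300 (W = -64 - 236 = -300)
(R(-1) + W) + S = (-1 - 300) - 2940 = -301 - 2940 = -3241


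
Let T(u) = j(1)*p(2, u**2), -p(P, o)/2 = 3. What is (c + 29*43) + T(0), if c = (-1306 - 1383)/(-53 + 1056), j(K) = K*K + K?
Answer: 1236016/1003 ≈ 1232.3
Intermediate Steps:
j(K) = K + K**2 (j(K) = K**2 + K = K + K**2)
p(P, o) = -6 (p(P, o) = -2*3 = -6)
c = -2689/1003 ≈ -2.6810
T(u) = -12 (T(u) = (1*(1 + 1))*(-6) = (1*2)*(-6) = 2*(-6) = -12)
(c + 29*43) + T(0) = (-2689/1003 + 29*43) - 12 = (-2689/1003 + 1247) - 12 = 1248052/1003 - 12 = 1236016/1003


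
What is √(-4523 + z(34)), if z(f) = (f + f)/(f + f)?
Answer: I*√4522 ≈ 67.246*I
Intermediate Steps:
z(f) = 1 (z(f) = (2*f)/((2*f)) = (2*f)*(1/(2*f)) = 1)
√(-4523 + z(34)) = √(-4523 + 1) = √(-4522) = I*√4522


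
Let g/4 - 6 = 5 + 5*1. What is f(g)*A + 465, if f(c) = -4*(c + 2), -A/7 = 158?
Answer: 292449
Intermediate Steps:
A = -1106 (A = -7*158 = -1106)
g = 64 (g = 24 + 4*(5 + 5*1) = 24 + 4*(5 + 5) = 24 + 4*10 = 24 + 40 = 64)
f(c) = -8 - 4*c (f(c) = -4*(2 + c) = -8 - 4*c)
f(g)*A + 465 = (-8 - 4*64)*(-1106) + 465 = (-8 - 256)*(-1106) + 465 = -264*(-1106) + 465 = 291984 + 465 = 292449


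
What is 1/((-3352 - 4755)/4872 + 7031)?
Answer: 4872/34246925 ≈ 0.00014226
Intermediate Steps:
1/((-3352 - 4755)/4872 + 7031) = 1/(-8107*1/4872 + 7031) = 1/(-8107/4872 + 7031) = 1/(34246925/4872) = 4872/34246925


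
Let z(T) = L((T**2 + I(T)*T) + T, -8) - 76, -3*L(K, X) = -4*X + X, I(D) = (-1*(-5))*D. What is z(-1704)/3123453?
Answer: -28/1041151 ≈ -2.6893e-5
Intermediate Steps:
I(D) = 5*D
L(K, X) = X (L(K, X) = -(-4*X + X)/3 = -(-1)*X = X)
z(T) = -84 (z(T) = -8 - 76 = -84)
z(-1704)/3123453 = -84/3123453 = -84*1/3123453 = -28/1041151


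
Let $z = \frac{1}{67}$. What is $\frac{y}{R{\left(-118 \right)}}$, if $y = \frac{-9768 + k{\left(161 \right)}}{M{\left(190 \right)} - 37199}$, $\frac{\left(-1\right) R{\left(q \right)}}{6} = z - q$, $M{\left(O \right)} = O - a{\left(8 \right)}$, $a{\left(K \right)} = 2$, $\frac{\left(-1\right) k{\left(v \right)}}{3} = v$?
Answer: $- \frac{76313}{195097318} \approx -0.00039115$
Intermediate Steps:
$z = \frac{1}{67} \approx 0.014925$
$k{\left(v \right)} = - 3 v$
$M{\left(O \right)} = -2 + O$ ($M{\left(O \right)} = O - 2 = -2 + O$)
$R{\left(q \right)} = - \frac{6}{67} + 6 q$ ($R{\left(q \right)} = - 6 \left(\frac{1}{67} - q\right) = - \frac{6}{67} + 6 q$)
$y = \frac{3417}{12337}$ ($y = \frac{-9768 - 483}{\left(-2 + 190\right) - 37199} = \frac{-9768 - 483}{188 - 37199} = - \frac{10251}{-37011} = \left(-10251\right) \left(- \frac{1}{37011}\right) = \frac{3417}{12337} \approx 0.27697$)
$\frac{y}{R{\left(-118 \right)}} = \frac{3417}{12337 \left(- \frac{6}{67} + 6 \left(-118\right)\right)} = \frac{3417}{12337 \left(- \frac{6}{67} - 708\right)} = \frac{3417}{12337 \left(- \frac{47442}{67}\right)} = \frac{3417}{12337} \left(- \frac{67}{47442}\right) = - \frac{76313}{195097318}$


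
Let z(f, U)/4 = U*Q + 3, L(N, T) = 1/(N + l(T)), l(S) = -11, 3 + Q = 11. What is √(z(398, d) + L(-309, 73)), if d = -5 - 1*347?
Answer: I*√18003205/40 ≈ 106.08*I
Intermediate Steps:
Q = 8 (Q = -3 + 11 = 8)
d = -352 (d = -5 - 347 = -352)
L(N, T) = 1/(-11 + N) (L(N, T) = 1/(N - 11) = 1/(-11 + N))
z(f, U) = 12 + 32*U (z(f, U) = 4*(U*8 + 3) = 4*(8*U + 3) = 4*(3 + 8*U) = 12 + 32*U)
√(z(398, d) + L(-309, 73)) = √((12 + 32*(-352)) + 1/(-11 - 309)) = √((12 - 11264) + 1/(-320)) = √(-11252 - 1/320) = √(-3600641/320) = I*√18003205/40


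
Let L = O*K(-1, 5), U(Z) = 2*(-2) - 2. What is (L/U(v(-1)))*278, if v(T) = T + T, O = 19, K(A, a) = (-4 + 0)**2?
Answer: -42256/3 ≈ -14085.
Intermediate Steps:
K(A, a) = 16 (K(A, a) = (-4)**2 = 16)
v(T) = 2*T
U(Z) = -6 (U(Z) = -4 - 2 = -6)
L = 304 (L = 19*16 = 304)
(L/U(v(-1)))*278 = (304/(-6))*278 = (304*(-1/6))*278 = -152/3*278 = -42256/3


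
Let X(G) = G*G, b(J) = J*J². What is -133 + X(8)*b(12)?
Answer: 110459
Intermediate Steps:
b(J) = J³
X(G) = G²
-133 + X(8)*b(12) = -133 + 8²*12³ = -133 + 64*1728 = -133 + 110592 = 110459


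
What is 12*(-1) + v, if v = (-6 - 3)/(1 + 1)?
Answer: -33/2 ≈ -16.500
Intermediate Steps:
v = -9/2 ≈ -4.5000
12*(-1) + v = 12*(-1) - 9/2 = -12 - 9/2 = -33/2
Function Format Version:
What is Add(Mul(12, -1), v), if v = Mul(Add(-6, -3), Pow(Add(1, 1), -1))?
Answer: Rational(-33, 2) ≈ -16.500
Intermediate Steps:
v = Rational(-9, 2) (v = Mul(-9, Pow(2, -1)) = Mul(-9, Rational(1, 2)) = Rational(-9, 2) ≈ -4.5000)
Add(Mul(12, -1), v) = Add(Mul(12, -1), Rational(-9, 2)) = Add(-12, Rational(-9, 2)) = Rational(-33, 2)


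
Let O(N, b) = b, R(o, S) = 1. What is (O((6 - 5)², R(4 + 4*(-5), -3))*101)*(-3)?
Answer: -303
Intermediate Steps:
(O((6 - 5)², R(4 + 4*(-5), -3))*101)*(-3) = (1*101)*(-3) = 101*(-3) = -303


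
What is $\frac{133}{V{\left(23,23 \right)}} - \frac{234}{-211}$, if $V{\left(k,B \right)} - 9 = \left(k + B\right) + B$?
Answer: $\frac{46315}{16458} \approx 2.8141$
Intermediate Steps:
$V{\left(k,B \right)} = 9 + k + 2 B$ ($V{\left(k,B \right)} = 9 + \left(\left(k + B\right) + B\right) = 9 + \left(\left(B + k\right) + B\right) = 9 + \left(k + 2 B\right) = 9 + k + 2 B$)
$\frac{133}{V{\left(23,23 \right)}} - \frac{234}{-211} = \frac{133}{9 + 23 + 2 \cdot 23} - \frac{234}{-211} = \frac{133}{9 + 23 + 46} - - \frac{234}{211} = \frac{133}{78} + \frac{234}{211} = \frac{46315}{16458}$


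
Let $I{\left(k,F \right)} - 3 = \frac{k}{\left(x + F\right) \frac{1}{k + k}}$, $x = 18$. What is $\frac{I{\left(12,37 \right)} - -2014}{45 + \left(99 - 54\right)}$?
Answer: $\frac{111223}{4950} \approx 22.469$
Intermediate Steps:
$I{\left(k,F \right)} = 3 + \frac{2 k^{2}}{18 + F}$ ($I{\left(k,F \right)} = 3 + \frac{k}{\left(18 + F\right) \frac{1}{k + k}} = 3 + \frac{k}{\left(18 + F\right) \frac{1}{2 k}} = 3 + \frac{k}{\frac{1}{2} \frac{1}{k} \left(18 + F\right)} = 3 + k \frac{2 k}{18 + F} = 3 + \frac{2 k^{2}}{18 + F}$)
$\frac{I{\left(12,37 \right)} - -2014}{45 + \left(99 - 54\right)} = \frac{\frac{54 + 2 \cdot 12^{2} + 3 \cdot 37}{18 + 37} - -2014}{45 + \left(99 - 54\right)} = \frac{\frac{54 + 2 \cdot 144 + 111}{55} + 2014}{45 + \left(99 - 54\right)} = \frac{\frac{54 + 288 + 111}{55} + 2014}{45 + 45} = \frac{\frac{1}{55} \cdot 453 + 2014}{90} = \left(\frac{453}{55} + 2014\right) \frac{1}{90} = \frac{111223}{55} \cdot \frac{1}{90} = \frac{111223}{4950}$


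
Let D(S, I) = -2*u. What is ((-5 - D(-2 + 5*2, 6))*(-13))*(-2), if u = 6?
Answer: 182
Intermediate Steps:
D(S, I) = -12 (D(S, I) = -2*6 = -12)
((-5 - D(-2 + 5*2, 6))*(-13))*(-2) = ((-5 - 1*(-12))*(-13))*(-2) = ((-5 + 12)*(-13))*(-2) = (7*(-13))*(-2) = -91*(-2) = 182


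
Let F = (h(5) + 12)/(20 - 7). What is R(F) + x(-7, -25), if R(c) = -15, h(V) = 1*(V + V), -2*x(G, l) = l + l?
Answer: 10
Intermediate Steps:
x(G, l) = -l (x(G, l) = -(l + l)/2 = -l)
h(V) = 2*V (h(V) = 1*(2*V) = 2*V)
F = 22/13 (F = (2*5 + 12)/(20 - 7) = (10 + 12)/13 = 22*(1/13) = 22/13 ≈ 1.6923)
R(F) + x(-7, -25) = -15 - 1*(-25) = -15 + 25 = 10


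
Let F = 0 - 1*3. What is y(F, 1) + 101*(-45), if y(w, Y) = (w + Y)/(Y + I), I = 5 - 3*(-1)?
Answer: -40907/9 ≈ -4545.2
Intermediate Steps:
F = -3 (F = 0 - 3 = -3)
I = 8 (I = 5 + 3 = 8)
y(w, Y) = (Y + w)/(8 + Y) (y(w, Y) = (w + Y)/(Y + 8) = (Y + w)/(8 + Y))
y(F, 1) + 101*(-45) = (1 - 3)/(8 + 1) + 101*(-45) = -2/9 - 4545 = -40907/9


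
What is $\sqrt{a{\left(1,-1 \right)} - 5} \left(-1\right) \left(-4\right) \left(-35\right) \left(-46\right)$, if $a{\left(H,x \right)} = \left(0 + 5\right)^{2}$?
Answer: $12880 \sqrt{5} \approx 28801.0$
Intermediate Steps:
$a{\left(H,x \right)} = 25$ ($a{\left(H,x \right)} = 5^{2} = 25$)
$\sqrt{a{\left(1,-1 \right)} - 5} \left(-1\right) \left(-4\right) \left(-35\right) \left(-46\right) = \sqrt{25 - 5} \left(-1\right) \left(-4\right) \left(-35\right) \left(-46\right) = \sqrt{20} \left(-1\right) \left(-4\right) \left(-35\right) \left(-46\right) = 2 \sqrt{5} \left(-1\right) \left(-4\right) \left(-35\right) \left(-46\right) = - 2 \sqrt{5} \left(-4\right) \left(-35\right) \left(-46\right) = 8 \sqrt{5} \left(-35\right) \left(-46\right) = - 280 \sqrt{5} \left(-46\right) = 12880 \sqrt{5}$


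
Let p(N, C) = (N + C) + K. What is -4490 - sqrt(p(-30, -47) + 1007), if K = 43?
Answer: -4490 - sqrt(973) ≈ -4521.2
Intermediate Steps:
p(N, C) = 43 + C + N (p(N, C) = (N + C) + 43 = (C + N) + 43 = 43 + C + N)
-4490 - sqrt(p(-30, -47) + 1007) = -4490 - sqrt((43 - 47 - 30) + 1007) = -4490 - sqrt(-34 + 1007) = -4490 - sqrt(973)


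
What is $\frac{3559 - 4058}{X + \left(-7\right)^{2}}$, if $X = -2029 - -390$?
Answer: $\frac{499}{1590} \approx 0.31384$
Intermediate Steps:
$X = -1639$ ($X = -2029 + 390 = -1639$)
$\frac{3559 - 4058}{X + \left(-7\right)^{2}} = \frac{3559 - 4058}{-1639 + \left(-7\right)^{2}} = - \frac{499}{-1639 + 49} = - \frac{499}{-1590} = \left(-499\right) \left(- \frac{1}{1590}\right) = \frac{499}{1590}$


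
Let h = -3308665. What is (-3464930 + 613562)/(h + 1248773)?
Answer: 712842/514973 ≈ 1.3842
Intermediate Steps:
(-3464930 + 613562)/(h + 1248773) = (-3464930 + 613562)/(-3308665 + 1248773) = -2851368/(-2059892) = -2851368*(-1/2059892) = 712842/514973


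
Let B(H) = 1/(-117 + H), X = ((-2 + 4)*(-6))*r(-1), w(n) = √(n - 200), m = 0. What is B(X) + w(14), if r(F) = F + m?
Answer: -1/105 + I*√186 ≈ -0.0095238 + 13.638*I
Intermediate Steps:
r(F) = F (r(F) = F + 0 = F)
w(n) = √(-200 + n)
X = 12 (X = ((-2 + 4)*(-6))*(-1) = (2*(-6))*(-1) = -12*(-1) = 12)
B(X) + w(14) = 1/(-117 + 12) + √(-200 + 14) = 1/(-105) + √(-186) = -1/105 + I*√186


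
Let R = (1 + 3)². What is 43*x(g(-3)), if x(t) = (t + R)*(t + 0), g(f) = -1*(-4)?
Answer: 3440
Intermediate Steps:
g(f) = 4
R = 16 (R = 4² = 16)
x(t) = t*(16 + t) (x(t) = (t + 16)*(t + 0) = (16 + t)*t = t*(16 + t))
43*x(g(-3)) = 43*(4*(16 + 4)) = 43*(4*20) = 43*80 = 3440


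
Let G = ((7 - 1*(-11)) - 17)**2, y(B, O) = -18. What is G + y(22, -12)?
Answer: -17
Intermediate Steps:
G = 1 (G = ((7 + 11) - 17)**2 = (18 - 17)**2 = 1**2 = 1)
G + y(22, -12) = 1 - 18 = -17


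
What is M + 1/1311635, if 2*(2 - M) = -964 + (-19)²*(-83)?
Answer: 40570182187/2623270 ≈ 15466.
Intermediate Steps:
M = 30931/2 (M = 2 - (-964 + (-19)²*(-83))/2 = 2 - (-964 + 361*(-83))/2 = 2 - (-964 - 29963)/2 = 2 - ½*(-30927) = 2 + 30927/2 = 30931/2 ≈ 15466.)
M + 1/1311635 = 30931/2 + 1/1311635 = 40570182187/2623270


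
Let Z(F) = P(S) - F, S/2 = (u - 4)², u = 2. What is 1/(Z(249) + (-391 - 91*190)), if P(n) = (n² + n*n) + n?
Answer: -1/17794 ≈ -5.6199e-5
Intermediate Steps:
S = 8 (S = 2*(2 - 4)² = 2*(-2)² = 2*4 = 8)
P(n) = n + 2*n² (P(n) = (n² + n²) + n = 2*n² + n = n + 2*n²)
Z(F) = 136 - F (Z(F) = 8*(1 + 2*8) - F = 8*(1 + 16) - F = 8*17 - F = 136 - F)
1/(Z(249) + (-391 - 91*190)) = 1/((136 - 1*249) + (-391 - 91*190)) = 1/((136 - 249) + (-391 - 17290)) = 1/(-113 - 17681) = 1/(-17794) = -1/17794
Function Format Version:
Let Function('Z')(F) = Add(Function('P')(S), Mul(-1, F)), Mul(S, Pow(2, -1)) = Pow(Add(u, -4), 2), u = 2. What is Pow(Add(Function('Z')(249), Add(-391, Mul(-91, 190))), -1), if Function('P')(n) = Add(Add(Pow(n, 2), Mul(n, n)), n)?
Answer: Rational(-1, 17794) ≈ -5.6199e-5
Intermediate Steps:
S = 8 (S = Mul(2, Pow(Add(2, -4), 2)) = Mul(2, Pow(-2, 2)) = Mul(2, 4) = 8)
Function('P')(n) = Add(n, Mul(2, Pow(n, 2))) (Function('P')(n) = Add(Add(Pow(n, 2), Pow(n, 2)), n) = Add(Mul(2, Pow(n, 2)), n) = Add(n, Mul(2, Pow(n, 2))))
Function('Z')(F) = Add(136, Mul(-1, F)) (Function('Z')(F) = Add(Mul(8, Add(1, Mul(2, 8))), Mul(-1, F)) = Add(Mul(8, Add(1, 16)), Mul(-1, F)) = Add(Mul(8, 17), Mul(-1, F)) = Add(136, Mul(-1, F)))
Pow(Add(Function('Z')(249), Add(-391, Mul(-91, 190))), -1) = Pow(Add(Add(136, Mul(-1, 249)), Add(-391, Mul(-91, 190))), -1) = Pow(Add(Add(136, -249), Add(-391, -17290)), -1) = Pow(Add(-113, -17681), -1) = Pow(-17794, -1) = Rational(-1, 17794)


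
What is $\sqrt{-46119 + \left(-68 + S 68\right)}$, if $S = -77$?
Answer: $i \sqrt{51423} \approx 226.77 i$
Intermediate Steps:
$\sqrt{-46119 + \left(-68 + S 68\right)} = \sqrt{-46119 - 5304} = \sqrt{-51423} = i \sqrt{51423}$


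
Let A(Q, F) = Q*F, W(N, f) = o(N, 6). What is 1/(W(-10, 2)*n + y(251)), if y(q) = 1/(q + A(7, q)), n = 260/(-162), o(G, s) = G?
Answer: 162648/2610481 ≈ 0.062306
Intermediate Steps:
W(N, f) = N
n = -130/81 (n = 260*(-1/162) = -130/81 ≈ -1.6049)
A(Q, F) = F*Q
y(q) = 1/(8*q) (y(q) = 1/(q + q*7) = 1/(q + 7*q) = 1/(8*q))
1/(W(-10, 2)*n + y(251)) = 1/(-10*(-130/81) + (⅛)/251) = 1/(1300/81 + (⅛)*(1/251)) = 1/(1300/81 + 1/2008) = 1/(2610481/162648) = 162648/2610481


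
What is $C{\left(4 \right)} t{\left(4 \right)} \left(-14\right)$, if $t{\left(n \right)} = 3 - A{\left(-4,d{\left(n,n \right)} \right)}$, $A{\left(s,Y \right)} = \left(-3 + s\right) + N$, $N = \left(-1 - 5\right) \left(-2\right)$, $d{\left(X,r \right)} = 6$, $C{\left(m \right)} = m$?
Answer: $112$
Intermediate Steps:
$N = 12$ ($N = \left(-6\right) \left(-2\right) = 12$)
$A{\left(s,Y \right)} = 9 + s$ ($A{\left(s,Y \right)} = \left(-3 + s\right) + 12 = 9 + s$)
$t{\left(n \right)} = -2$ ($t{\left(n \right)} = 3 - \left(9 - 4\right) = 3 - 5 = -2$)
$C{\left(4 \right)} t{\left(4 \right)} \left(-14\right) = 4 \left(-2\right) \left(-14\right) = \left(-8\right) \left(-14\right) = 112$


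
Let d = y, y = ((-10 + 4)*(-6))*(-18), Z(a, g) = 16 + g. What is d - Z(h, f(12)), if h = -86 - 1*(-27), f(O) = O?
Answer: -676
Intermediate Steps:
h = -59 (h = -86 + 27 = -59)
y = -648 (y = -6*(-6)*(-18) = 36*(-18) = -648)
d = -648
d - Z(h, f(12)) = -648 - (16 + 12) = -648 - 1*28 = -648 - 28 = -676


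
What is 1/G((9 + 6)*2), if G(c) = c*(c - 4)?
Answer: 1/780 ≈ 0.0012821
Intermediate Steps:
G(c) = c*(-4 + c)
1/G((9 + 6)*2) = 1/(((9 + 6)*2)*(-4 + (9 + 6)*2)) = 1/((15*2)*(-4 + 15*2)) = 1/(30*(-4 + 30)) = 1/(30*26) = 1/780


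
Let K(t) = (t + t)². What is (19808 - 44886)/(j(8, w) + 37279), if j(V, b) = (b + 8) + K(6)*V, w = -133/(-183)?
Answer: -2294637/3517235 ≈ -0.65240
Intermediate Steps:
K(t) = 4*t² (K(t) = (2*t)² = 4*t²)
w = 133/183 (w = -133*(-1/183) = 133/183 ≈ 0.72678)
j(V, b) = 8 + b + 144*V (j(V, b) = (b + 8) + (4*6²)*V = (8 + b) + (4*36)*V = (8 + b) + 144*V = 8 + b + 144*V)
(19808 - 44886)/(j(8, w) + 37279) = (19808 - 44886)/((8 + 133/183 + 144*8) + 37279) = -25078/((8 + 133/183 + 1152) + 37279) = -25078/(212413/183 + 37279) = -25078/7034470/183 = -25078*183/7034470 = -2294637/3517235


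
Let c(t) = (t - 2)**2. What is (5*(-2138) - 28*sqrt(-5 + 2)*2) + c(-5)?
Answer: -10641 - 56*I*sqrt(3) ≈ -10641.0 - 96.995*I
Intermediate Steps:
c(t) = (-2 + t)**2
(5*(-2138) - 28*sqrt(-5 + 2)*2) + c(-5) = (5*(-2138) - 28*sqrt(-5 + 2)*2) + (-2 - 5)**2 = (-10690 - 28*I*sqrt(3)*2) + (-7)**2 = (-10690 - 28*I*sqrt(3)*2) + 49 = (-10690 - 56*I*sqrt(3)) + 49 = -10641 - 56*I*sqrt(3)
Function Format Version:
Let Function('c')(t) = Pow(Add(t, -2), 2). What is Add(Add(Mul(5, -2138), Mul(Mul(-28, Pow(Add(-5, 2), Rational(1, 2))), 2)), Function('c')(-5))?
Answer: Add(-10641, Mul(-56, I, Pow(3, Rational(1, 2)))) ≈ Add(-10641., Mul(-96.995, I))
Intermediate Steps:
Function('c')(t) = Pow(Add(-2, t), 2)
Add(Add(Mul(5, -2138), Mul(Mul(-28, Pow(Add(-5, 2), Rational(1, 2))), 2)), Function('c')(-5)) = Add(Add(Mul(5, -2138), Mul(Mul(-28, Pow(Add(-5, 2), Rational(1, 2))), 2)), Pow(Add(-2, -5), 2)) = Add(Add(-10690, Mul(Mul(-28, Pow(-3, Rational(1, 2))), 2)), Pow(-7, 2)) = Add(Add(-10690, Mul(Mul(-28, Mul(I, Pow(3, Rational(1, 2)))), 2)), 49) = Add(Add(-10690, Mul(Mul(-28, I, Pow(3, Rational(1, 2))), 2)), 49) = Add(Add(-10690, Mul(-56, I, Pow(3, Rational(1, 2)))), 49) = Add(-10641, Mul(-56, I, Pow(3, Rational(1, 2))))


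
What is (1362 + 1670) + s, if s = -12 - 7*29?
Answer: 2817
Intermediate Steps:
s = -215 (s = -12 - 203 = -215)
(1362 + 1670) + s = (1362 + 1670) - 215 = 3032 - 215 = 2817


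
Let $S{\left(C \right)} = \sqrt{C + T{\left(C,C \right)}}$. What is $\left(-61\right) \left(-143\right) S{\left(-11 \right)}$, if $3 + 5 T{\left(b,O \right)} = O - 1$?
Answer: $8723 i \sqrt{14} \approx 32638.0 i$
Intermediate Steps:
$T{\left(b,O \right)} = - \frac{4}{5} + \frac{O}{5}$ ($T{\left(b,O \right)} = - \frac{3}{5} + \frac{O - 1}{5} = - \frac{3}{5} + \frac{-1 + O}{5} = - \frac{3}{5} + \left(- \frac{1}{5} + \frac{O}{5}\right) = - \frac{4}{5} + \frac{O}{5}$)
$S{\left(C \right)} = \sqrt{- \frac{4}{5} + \frac{6 C}{5}}$ ($S{\left(C \right)} = \sqrt{C + \left(- \frac{4}{5} + \frac{C}{5}\right)} = \sqrt{- \frac{4}{5} + \frac{6 C}{5}}$)
$\left(-61\right) \left(-143\right) S{\left(-11 \right)} = \left(-61\right) \left(-143\right) \frac{\sqrt{-20 + 30 \left(-11\right)}}{5} = 8723 \frac{\sqrt{-20 - 330}}{5} = 8723 \frac{\sqrt{-350}}{5} = 8723 \frac{5 i \sqrt{14}}{5} = 8723 i \sqrt{14}$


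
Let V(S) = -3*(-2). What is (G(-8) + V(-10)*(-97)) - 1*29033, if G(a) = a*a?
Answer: -29551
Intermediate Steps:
G(a) = a²
V(S) = 6
(G(-8) + V(-10)*(-97)) - 1*29033 = ((-8)² + 6*(-97)) - 1*29033 = (64 - 582) - 29033 = -518 - 29033 = -29551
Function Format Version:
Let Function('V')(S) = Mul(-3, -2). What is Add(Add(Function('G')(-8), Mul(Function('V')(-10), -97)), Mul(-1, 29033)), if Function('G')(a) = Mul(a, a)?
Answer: -29551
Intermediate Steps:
Function('G')(a) = Pow(a, 2)
Function('V')(S) = 6
Add(Add(Function('G')(-8), Mul(Function('V')(-10), -97)), Mul(-1, 29033)) = Add(Add(Pow(-8, 2), Mul(6, -97)), Mul(-1, 29033)) = Add(Add(64, -582), -29033) = Add(-518, -29033) = -29551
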